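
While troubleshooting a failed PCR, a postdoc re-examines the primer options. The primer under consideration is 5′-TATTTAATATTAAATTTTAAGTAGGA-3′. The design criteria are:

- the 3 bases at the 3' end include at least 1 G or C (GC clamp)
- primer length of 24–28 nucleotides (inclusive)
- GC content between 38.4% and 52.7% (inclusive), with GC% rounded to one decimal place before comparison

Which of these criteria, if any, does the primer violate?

Fails: GC content.

Base counts: A=11, T=12, G=3, C=0 (length 26).
GC clamp: 3' end GGA has 2 G/C ✓
length: length 26 ✓
GC content: GC 3/26 = 11.5%, outside 38.4–52.7% ✗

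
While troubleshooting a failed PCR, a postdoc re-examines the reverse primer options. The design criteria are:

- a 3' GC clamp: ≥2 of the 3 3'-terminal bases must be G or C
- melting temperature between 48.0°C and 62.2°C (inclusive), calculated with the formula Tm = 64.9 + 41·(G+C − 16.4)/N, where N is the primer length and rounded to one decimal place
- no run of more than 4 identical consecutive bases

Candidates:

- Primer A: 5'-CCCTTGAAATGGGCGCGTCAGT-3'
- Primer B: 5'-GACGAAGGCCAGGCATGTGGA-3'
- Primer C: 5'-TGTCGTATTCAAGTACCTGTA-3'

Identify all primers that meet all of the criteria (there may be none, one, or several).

Primer B only.

Primer A (22 nt, A=4 T=5 G=7 C=6): 3' end AGT has 1 G/C, need ≥2 ✗; Tm = 64.9 + 41·(13 − 16.4)/22 = 58.6°C ✓; longest run = 3 ✓ — fails.
Primer B (21 nt, A=6 T=2 G=9 C=4): 3' end GGA has 2 G/C ✓; Tm = 64.9 + 41·(13 − 16.4)/21 = 58.3°C ✓; longest run = 2 ✓ — passes.
Primer C (21 nt, A=5 T=8 G=4 C=4): 3' end GTA has 1 G/C, need ≥2 ✗; Tm = 64.9 + 41·(8 − 16.4)/21 = 48.5°C ✓; longest run = 2 ✓ — fails.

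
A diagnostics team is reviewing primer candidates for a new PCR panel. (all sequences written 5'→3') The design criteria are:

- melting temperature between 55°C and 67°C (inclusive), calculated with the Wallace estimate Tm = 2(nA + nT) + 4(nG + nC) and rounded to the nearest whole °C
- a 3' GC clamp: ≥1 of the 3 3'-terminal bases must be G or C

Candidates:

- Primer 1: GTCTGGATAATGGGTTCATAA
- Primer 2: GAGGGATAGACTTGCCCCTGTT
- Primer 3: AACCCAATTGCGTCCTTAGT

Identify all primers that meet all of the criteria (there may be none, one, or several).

Primer 3 only.

Primer 1 (21 nt, A=6 T=7 G=6 C=2): Tm = 2·13 + 4·8 = 58°C ✓; 3' end TAA has 0 G/C, need ≥1 ✗ — fails.
Primer 2 (22 nt, A=4 T=6 G=7 C=5): Tm = 2·10 + 4·12 = 68°C, outside 55–67°C ✗; 3' end GTT has 1 G/C ✓ — fails.
Primer 3 (20 nt, A=5 T=6 G=3 C=6): Tm = 2·11 + 4·9 = 58°C ✓; 3' end AGT has 1 G/C ✓ — passes.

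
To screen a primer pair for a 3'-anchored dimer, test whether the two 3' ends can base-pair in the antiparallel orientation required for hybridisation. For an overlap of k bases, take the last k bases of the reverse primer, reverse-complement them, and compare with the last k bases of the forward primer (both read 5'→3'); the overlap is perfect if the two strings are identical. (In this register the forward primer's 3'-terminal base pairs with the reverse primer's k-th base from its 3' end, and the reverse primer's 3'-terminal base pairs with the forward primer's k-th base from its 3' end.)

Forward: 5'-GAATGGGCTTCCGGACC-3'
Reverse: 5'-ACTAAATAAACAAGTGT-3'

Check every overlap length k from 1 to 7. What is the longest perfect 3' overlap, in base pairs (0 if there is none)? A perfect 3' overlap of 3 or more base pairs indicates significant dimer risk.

Longest perfect overlap: 0 complementary base pairs; below the dimer-risk threshold (threshold 3).

Last 7 bases (5'→3') — forward …CCGGACC, reverse …CAAGTGT.
Reverse complement of the reverse primer's last 7 bases: ACACTTG; its first k bases are the reverse complement of the reverse primer's last k bases, so a perfect k-base overlap needs the forward primer's last k bases to equal them.
Comparing (forward last k vs required): k=1: C vs A ✗; k=2: CC vs AC ✗; k=3: ACC vs ACA ✗; k=4: GACC vs ACAC ✗; k=5: GGACC vs ACACT ✗; k=6: CGGACC vs ACACTT ✗; k=7: CCGGACC vs ACACTTG ✗.
No overlap length from 1 to 7 is perfect, so the longest perfect 3' overlap is 0.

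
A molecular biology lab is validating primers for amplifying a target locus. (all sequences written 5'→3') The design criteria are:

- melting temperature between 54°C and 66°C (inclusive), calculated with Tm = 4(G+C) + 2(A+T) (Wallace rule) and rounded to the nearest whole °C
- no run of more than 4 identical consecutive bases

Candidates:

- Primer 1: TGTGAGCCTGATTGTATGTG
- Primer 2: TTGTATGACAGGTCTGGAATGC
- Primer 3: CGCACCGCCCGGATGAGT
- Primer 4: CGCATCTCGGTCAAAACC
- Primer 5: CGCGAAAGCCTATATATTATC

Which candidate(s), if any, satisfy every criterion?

Primer 1, Primer 2, Primer 3, Primer 4 and Primer 5.

Primer 1 (20 nt, A=3 T=8 G=7 C=2): Tm = 2·11 + 4·9 = 58°C ✓; longest run = 2 ✓ — passes.
Primer 2 (22 nt, A=5 T=7 G=7 C=3): Tm = 2·12 + 4·10 = 64°C ✓; longest run = 2 ✓ — passes.
Primer 3 (18 nt, A=3 T=2 G=6 C=7): Tm = 2·5 + 4·13 = 62°C ✓; longest run = 3 ✓ — passes.
Primer 4 (18 nt, A=5 T=3 G=3 C=7): Tm = 2·8 + 4·10 = 56°C ✓; longest run = 4 ✓ — passes.
Primer 5 (21 nt, A=7 T=6 G=3 C=5): Tm = 2·13 + 4·8 = 58°C ✓; longest run = 3 ✓ — passes.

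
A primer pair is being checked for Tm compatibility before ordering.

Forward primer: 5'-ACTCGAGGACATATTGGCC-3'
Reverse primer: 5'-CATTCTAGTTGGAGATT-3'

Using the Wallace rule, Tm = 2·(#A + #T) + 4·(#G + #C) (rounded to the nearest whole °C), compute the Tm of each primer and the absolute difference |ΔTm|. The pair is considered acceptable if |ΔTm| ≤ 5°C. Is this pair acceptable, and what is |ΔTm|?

|ΔTm| = 12°C; the pair is not acceptable.

Forward: A=5 T=4 G=5 C=5 → Tm = 2·9 + 4·10 = 58°C.
Reverse: A=4 T=7 G=4 C=2 → Tm = 2·11 + 4·6 = 46°C.
|ΔTm| = |58 − 46| = 12°C, > 5°C.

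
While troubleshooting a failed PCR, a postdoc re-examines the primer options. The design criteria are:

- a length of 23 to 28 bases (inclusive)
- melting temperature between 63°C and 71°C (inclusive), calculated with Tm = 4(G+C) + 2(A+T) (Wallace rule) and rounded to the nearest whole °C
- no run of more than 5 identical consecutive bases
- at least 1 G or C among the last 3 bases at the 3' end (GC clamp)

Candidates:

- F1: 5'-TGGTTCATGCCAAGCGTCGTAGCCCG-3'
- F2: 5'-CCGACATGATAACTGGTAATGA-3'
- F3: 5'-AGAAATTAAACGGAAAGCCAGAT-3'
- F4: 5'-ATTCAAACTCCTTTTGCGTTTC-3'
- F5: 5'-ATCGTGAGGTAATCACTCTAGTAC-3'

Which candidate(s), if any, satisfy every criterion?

F1 (26 nt, A=4 T=6 G=8 C=8): length 26 ✓; Tm = 2·10 + 4·16 = 84°C, outside 63–71°C ✗; longest run = 3 ✓; 3' end CCG has 3 G/C ✓ — fails.
F2 (22 nt, A=8 T=5 G=5 C=4): length 22, outside 23–28 ✗; Tm = 2·13 + 4·9 = 62°C, outside 63–71°C ✗; longest run = 2 ✓; 3' end TGA has 1 G/C ✓ — fails.
F3 (23 nt, A=12 T=3 G=5 C=3): length 23 ✓; Tm = 2·15 + 4·8 = 62°C, outside 63–71°C ✗; longest run = 3 ✓; 3' end GAT has 1 G/C ✓ — fails.
F4 (22 nt, A=4 T=10 G=2 C=6): length 22, outside 23–28 ✗; Tm = 2·14 + 4·8 = 60°C, outside 63–71°C ✗; longest run = 4 ✓; 3' end TTC has 1 G/C ✓ — fails.
F5 (24 nt, A=7 T=7 G=5 C=5): length 24 ✓; Tm = 2·14 + 4·10 = 68°C ✓; longest run = 2 ✓; 3' end TAC has 1 G/C ✓ — passes.

F5 only.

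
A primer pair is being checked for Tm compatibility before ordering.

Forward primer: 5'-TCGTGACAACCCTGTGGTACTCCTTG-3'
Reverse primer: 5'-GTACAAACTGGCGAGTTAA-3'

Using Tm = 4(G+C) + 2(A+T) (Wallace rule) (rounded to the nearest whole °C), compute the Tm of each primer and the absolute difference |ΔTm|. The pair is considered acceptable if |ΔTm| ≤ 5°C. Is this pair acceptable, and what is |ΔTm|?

|ΔTm| = 26°C; the pair is not acceptable.

Forward: A=4 T=8 G=6 C=8 → Tm = 2·12 + 4·14 = 80°C.
Reverse: A=7 T=4 G=5 C=3 → Tm = 2·11 + 4·8 = 54°C.
|ΔTm| = |80 − 54| = 26°C, > 5°C.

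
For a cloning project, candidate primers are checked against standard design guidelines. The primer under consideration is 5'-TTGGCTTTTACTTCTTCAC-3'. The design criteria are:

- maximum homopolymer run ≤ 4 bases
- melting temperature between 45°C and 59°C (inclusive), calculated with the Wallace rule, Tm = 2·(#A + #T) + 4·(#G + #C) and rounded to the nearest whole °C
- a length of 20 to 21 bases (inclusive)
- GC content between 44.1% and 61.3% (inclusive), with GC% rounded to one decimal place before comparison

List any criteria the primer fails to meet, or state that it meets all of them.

Base counts: A=2, T=10, G=2, C=5 (length 19).
homopolymer run: longest run = 4 ✓
Tm: Tm = 2·12 + 4·7 = 52°C ✓
length: length 19, outside 20–21 ✗
GC content: GC 7/19 = 36.8%, outside 44.1–61.3% ✗

Fails: length, GC content.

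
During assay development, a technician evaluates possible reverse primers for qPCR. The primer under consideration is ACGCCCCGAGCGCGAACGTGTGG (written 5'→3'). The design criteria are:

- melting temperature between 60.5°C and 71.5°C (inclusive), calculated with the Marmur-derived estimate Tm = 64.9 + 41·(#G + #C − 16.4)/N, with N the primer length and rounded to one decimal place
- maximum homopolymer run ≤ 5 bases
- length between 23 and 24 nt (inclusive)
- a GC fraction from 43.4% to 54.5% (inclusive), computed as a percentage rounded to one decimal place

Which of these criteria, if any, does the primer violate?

Base counts: A=4, T=2, G=9, C=8 (length 23).
Tm: Tm = 64.9 + 41·(17 − 16.4)/23 = 66.0°C ✓
homopolymer run: longest run = 4 ✓
length: length 23 ✓
GC content: GC 17/23 = 73.9%, outside 43.4–54.5% ✗

Fails: GC content.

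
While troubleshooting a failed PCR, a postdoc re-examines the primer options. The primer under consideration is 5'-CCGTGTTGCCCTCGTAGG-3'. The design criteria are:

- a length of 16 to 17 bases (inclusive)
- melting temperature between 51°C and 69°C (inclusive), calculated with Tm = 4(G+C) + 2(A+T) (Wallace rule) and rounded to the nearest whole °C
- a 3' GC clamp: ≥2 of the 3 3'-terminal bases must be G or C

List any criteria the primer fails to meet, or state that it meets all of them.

Base counts: A=1, T=5, G=6, C=6 (length 18).
length: length 18, outside 16–17 ✗
Tm: Tm = 2·6 + 4·12 = 60°C ✓
GC clamp: 3' end AGG has 2 G/C ✓

Fails: length.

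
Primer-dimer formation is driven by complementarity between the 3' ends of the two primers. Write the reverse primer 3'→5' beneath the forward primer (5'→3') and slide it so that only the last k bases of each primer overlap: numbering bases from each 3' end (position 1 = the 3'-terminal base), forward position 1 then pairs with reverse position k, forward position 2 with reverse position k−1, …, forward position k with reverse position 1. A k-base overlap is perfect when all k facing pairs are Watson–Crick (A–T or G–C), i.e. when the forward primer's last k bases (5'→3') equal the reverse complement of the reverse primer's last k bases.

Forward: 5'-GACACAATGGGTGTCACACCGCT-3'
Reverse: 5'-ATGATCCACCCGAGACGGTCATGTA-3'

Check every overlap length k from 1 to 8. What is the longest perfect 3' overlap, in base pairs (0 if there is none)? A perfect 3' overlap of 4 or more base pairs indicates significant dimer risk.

Last 8 bases (5'→3') — forward …ACACCGCT, reverse …GTCATGTA.
Reverse complement of the reverse primer's last 8 bases: TACATGAC; its first k bases are the reverse complement of the reverse primer's last k bases, so a perfect k-base overlap needs the forward primer's last k bases to equal them.
Comparing (forward last k vs required): k=1: T vs T ✓; k=2: CT vs TA ✗; k=3: GCT vs TAC ✗; k=4: CGCT vs TACA ✗; k=5: CCGCT vs TACAT ✗; k=6: ACCGCT vs TACATG ✗; k=7: CACCGCT vs TACATGA ✗; k=8: ACACCGCT vs TACATGAC ✗.
Only k = 1 is perfect, so the longest perfect 3' overlap is 1.

Longest perfect overlap: 1 complementary base pair; below the dimer-risk threshold (threshold 4).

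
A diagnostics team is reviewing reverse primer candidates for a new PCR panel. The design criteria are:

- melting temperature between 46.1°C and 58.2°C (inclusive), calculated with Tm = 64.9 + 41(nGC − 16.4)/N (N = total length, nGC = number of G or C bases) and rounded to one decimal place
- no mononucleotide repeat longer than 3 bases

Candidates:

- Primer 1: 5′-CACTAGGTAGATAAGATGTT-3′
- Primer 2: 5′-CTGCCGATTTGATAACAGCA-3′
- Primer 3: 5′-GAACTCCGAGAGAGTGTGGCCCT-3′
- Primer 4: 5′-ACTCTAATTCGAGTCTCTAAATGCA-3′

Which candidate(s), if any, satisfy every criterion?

Primer 2 and Primer 4.

Primer 1 (20 nt, A=7 T=6 G=5 C=2): Tm = 64.9 + 41·(7 − 16.4)/20 = 45.6°C, outside 46.1–58.2°C ✗; longest run = 2 ✓ — fails.
Primer 2 (20 nt, A=6 T=5 G=4 C=5): Tm = 64.9 + 41·(9 − 16.4)/20 = 49.7°C ✓; longest run = 3 ✓ — passes.
Primer 3 (23 nt, A=5 T=4 G=8 C=6): Tm = 64.9 + 41·(14 − 16.4)/23 = 60.6°C, outside 46.1–58.2°C ✗; longest run = 3 ✓ — fails.
Primer 4 (25 nt, A=8 T=8 G=3 C=6): Tm = 64.9 + 41·(9 − 16.4)/25 = 52.8°C ✓; longest run = 3 ✓ — passes.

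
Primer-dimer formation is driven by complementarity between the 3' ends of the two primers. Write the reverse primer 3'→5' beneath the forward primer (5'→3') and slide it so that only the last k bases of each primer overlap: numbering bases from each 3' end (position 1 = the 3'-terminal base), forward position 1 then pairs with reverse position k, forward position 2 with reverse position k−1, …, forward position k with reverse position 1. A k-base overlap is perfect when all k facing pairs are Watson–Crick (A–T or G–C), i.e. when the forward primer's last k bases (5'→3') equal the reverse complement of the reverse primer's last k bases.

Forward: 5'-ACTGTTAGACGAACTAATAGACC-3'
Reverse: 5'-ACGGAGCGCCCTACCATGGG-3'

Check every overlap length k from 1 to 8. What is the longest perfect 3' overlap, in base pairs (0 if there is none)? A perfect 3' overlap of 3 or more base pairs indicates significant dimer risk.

Longest perfect overlap: 2 complementary base pairs; below the dimer-risk threshold (threshold 3).

Last 8 bases (5'→3') — forward …AATAGACC, reverse …ACCATGGG.
Reverse complement of the reverse primer's last 8 bases: CCCATGGT; its first k bases are the reverse complement of the reverse primer's last k bases, so a perfect k-base overlap needs the forward primer's last k bases to equal them.
Comparing (forward last k vs required): k=1: C vs C ✓; k=2: CC vs CC ✓; k=3: ACC vs CCC ✗; k=4: GACC vs CCCA ✗; k=5: AGACC vs CCCAT ✗; k=6: TAGACC vs CCCATG ✗; k=7: ATAGACC vs CCCATGG ✗; k=8: AATAGACC vs CCCATGGT ✗.
Perfect overlaps at k = 1, 2; the largest is 2.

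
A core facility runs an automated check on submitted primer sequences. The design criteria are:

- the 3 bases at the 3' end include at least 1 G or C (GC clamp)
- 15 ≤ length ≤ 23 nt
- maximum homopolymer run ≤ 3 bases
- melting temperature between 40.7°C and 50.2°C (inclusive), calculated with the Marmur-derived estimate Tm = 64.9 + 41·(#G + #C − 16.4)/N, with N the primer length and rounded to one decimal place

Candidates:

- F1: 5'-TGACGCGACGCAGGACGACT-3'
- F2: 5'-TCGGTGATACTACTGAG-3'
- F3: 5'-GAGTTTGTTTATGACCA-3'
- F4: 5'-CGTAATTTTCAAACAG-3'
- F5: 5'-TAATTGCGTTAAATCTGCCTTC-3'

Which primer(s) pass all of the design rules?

F1 (20 nt, A=5 T=2 G=7 C=6): 3' end ACT has 1 G/C ✓; length 20 ✓; longest run = 2 ✓; Tm = 64.9 + 41·(13 − 16.4)/20 = 57.9°C, outside 40.7–50.2°C ✗ — fails.
F2 (17 nt, A=4 T=5 G=5 C=3): 3' end GAG has 2 G/C ✓; length 17 ✓; longest run = 2 ✓; Tm = 64.9 + 41·(8 − 16.4)/17 = 44.6°C ✓ — passes.
F3 (17 nt, A=4 T=7 G=4 C=2): 3' end CCA has 2 G/C ✓; length 17 ✓; longest run = 3 ✓; Tm = 64.9 + 41·(6 − 16.4)/17 = 39.8°C, outside 40.7–50.2°C ✗ — fails.
F4 (16 nt, A=6 T=5 G=2 C=3): 3' end CAG has 2 G/C ✓; length 16 ✓; longest run = 4, exceeds 3 ✗; Tm = 64.9 + 41·(5 − 16.4)/16 = 35.7°C, outside 40.7–50.2°C ✗ — fails.
F5 (22 nt, A=5 T=9 G=3 C=5): 3' end TTC has 1 G/C ✓; length 22 ✓; longest run = 3 ✓; Tm = 64.9 + 41·(8 − 16.4)/22 = 49.2°C ✓ — passes.

F2 and F5.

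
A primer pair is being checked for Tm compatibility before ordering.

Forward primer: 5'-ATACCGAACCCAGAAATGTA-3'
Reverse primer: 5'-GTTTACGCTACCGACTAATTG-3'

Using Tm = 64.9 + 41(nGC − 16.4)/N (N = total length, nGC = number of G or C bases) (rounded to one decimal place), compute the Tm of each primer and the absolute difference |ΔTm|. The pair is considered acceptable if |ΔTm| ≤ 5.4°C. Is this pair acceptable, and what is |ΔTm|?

|ΔTm| = 2.8°C; the pair is acceptable.

Forward: G+C = 8, N = 20 → Tm = 64.9 + 41·(8 − 16.4)/20 = 47.7°C.
Reverse: G+C = 9, N = 21 → Tm = 64.9 + 41·(9 − 16.4)/21 = 50.5°C.
|ΔTm| = |47.7 − 50.5| = 2.8°C, ≤ 5.4°C.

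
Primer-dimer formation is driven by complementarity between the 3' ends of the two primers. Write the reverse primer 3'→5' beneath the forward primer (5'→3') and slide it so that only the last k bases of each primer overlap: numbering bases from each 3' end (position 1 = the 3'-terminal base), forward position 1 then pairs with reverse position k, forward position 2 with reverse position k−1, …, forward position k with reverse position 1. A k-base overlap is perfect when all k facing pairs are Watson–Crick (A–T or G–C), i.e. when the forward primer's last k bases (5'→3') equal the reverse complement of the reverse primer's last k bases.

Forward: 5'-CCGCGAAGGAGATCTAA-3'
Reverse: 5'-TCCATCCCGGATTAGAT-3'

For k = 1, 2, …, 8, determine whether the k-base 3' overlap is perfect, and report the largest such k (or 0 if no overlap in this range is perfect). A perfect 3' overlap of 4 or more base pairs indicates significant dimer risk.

Last 8 bases (5'→3') — forward …AGATCTAA, reverse …GATTAGAT.
Reverse complement of the reverse primer's last 8 bases: ATCTAATC; its first k bases are the reverse complement of the reverse primer's last k bases, so a perfect k-base overlap needs the forward primer's last k bases to equal them.
Comparing (forward last k vs required): k=1: A vs A ✓; k=2: AA vs AT ✗; k=3: TAA vs ATC ✗; k=4: CTAA vs ATCT ✗; k=5: TCTAA vs ATCTA ✗; k=6: ATCTAA vs ATCTAA ✓; k=7: GATCTAA vs ATCTAAT ✗; k=8: AGATCTAA vs ATCTAATC ✗.
Perfect overlaps at k = 1, 6; the largest is 6.

Longest perfect overlap: 6 complementary base pairs; significant dimer risk (threshold 4).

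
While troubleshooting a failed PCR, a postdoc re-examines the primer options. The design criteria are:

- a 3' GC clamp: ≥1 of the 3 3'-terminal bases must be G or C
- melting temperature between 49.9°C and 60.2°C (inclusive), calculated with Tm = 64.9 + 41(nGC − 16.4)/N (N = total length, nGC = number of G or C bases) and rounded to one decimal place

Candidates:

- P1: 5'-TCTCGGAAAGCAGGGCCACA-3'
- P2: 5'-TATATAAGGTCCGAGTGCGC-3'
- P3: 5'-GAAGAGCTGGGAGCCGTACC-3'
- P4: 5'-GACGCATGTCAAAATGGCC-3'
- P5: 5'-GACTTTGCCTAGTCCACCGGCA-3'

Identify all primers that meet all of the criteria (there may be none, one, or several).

P1 (20 nt, A=6 T=2 G=6 C=6): 3' end ACA has 1 G/C ✓; Tm = 64.9 + 41·(12 − 16.4)/20 = 55.9°C ✓ — passes.
P2 (20 nt, A=5 T=5 G=6 C=4): 3' end CGC has 3 G/C ✓; Tm = 64.9 + 41·(10 − 16.4)/20 = 51.8°C ✓ — passes.
P3 (20 nt, A=5 T=2 G=8 C=5): 3' end ACC has 2 G/C ✓; Tm = 64.9 + 41·(13 − 16.4)/20 = 57.9°C ✓ — passes.
P4 (19 nt, A=6 T=3 G=5 C=5): 3' end GCC has 3 G/C ✓; Tm = 64.9 + 41·(10 − 16.4)/19 = 51.1°C ✓ — passes.
P5 (22 nt, A=4 T=5 G=5 C=8): 3' end GCA has 2 G/C ✓; Tm = 64.9 + 41·(13 − 16.4)/22 = 58.6°C ✓ — passes.

P1, P2, P3, P4 and P5.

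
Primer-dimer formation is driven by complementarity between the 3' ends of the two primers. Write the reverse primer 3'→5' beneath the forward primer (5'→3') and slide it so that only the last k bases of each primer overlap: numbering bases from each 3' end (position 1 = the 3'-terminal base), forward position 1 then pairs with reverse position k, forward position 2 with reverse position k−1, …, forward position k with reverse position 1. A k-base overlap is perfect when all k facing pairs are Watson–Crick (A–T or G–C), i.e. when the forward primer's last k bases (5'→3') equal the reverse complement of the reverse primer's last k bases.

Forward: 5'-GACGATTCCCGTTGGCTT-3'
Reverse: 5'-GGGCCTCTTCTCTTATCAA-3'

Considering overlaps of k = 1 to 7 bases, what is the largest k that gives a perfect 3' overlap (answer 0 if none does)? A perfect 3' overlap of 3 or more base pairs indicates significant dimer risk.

Last 7 bases (5'→3') — forward …TTGGCTT, reverse …TTATCAA.
Reverse complement of the reverse primer's last 7 bases: TTGATAA; its first k bases are the reverse complement of the reverse primer's last k bases, so a perfect k-base overlap needs the forward primer's last k bases to equal them.
Comparing (forward last k vs required): k=1: T vs T ✓; k=2: TT vs TT ✓; k=3: CTT vs TTG ✗; k=4: GCTT vs TTGA ✗; k=5: GGCTT vs TTGAT ✗; k=6: TGGCTT vs TTGATA ✗; k=7: TTGGCTT vs TTGATAA ✗.
Perfect overlaps at k = 1, 2; the largest is 2.

Longest perfect overlap: 2 complementary base pairs; below the dimer-risk threshold (threshold 3).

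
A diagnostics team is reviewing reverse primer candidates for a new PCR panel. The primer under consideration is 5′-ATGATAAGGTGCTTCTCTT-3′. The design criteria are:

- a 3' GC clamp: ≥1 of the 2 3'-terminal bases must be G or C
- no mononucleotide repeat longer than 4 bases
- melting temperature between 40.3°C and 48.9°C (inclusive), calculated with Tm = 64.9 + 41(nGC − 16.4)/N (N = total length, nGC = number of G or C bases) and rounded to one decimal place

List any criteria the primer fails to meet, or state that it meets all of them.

Base counts: A=4, T=8, G=4, C=3 (length 19).
GC clamp: 3' end TT has 0 G/C, need ≥1 ✗
homopolymer run: longest run = 2 ✓
Tm: Tm = 64.9 + 41·(7 − 16.4)/19 = 44.6°C ✓

Fails: GC clamp.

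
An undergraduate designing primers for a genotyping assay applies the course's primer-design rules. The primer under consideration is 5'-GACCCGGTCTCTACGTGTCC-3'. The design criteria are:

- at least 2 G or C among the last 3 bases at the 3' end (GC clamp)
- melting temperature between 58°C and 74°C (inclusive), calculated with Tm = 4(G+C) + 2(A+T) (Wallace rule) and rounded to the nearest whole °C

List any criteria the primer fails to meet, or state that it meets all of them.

Base counts: A=2, T=5, G=5, C=8 (length 20).
GC clamp: 3' end TCC has 2 G/C ✓
Tm: Tm = 2·7 + 4·13 = 66°C ✓

Meets all criteria.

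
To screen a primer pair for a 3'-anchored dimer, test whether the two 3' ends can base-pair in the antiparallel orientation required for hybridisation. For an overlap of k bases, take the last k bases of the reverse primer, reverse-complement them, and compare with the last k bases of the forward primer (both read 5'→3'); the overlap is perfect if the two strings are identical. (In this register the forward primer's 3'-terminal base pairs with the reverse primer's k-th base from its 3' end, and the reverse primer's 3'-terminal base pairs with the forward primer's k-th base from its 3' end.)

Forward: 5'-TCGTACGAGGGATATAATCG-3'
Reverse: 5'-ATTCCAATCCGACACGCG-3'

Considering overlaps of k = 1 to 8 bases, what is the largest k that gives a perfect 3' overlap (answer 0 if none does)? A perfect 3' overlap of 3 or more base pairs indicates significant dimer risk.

Longest perfect overlap: 2 complementary base pairs; below the dimer-risk threshold (threshold 3).

Last 8 bases (5'→3') — forward …TATAATCG, reverse …GACACGCG.
Reverse complement of the reverse primer's last 8 bases: CGCGTGTC; its first k bases are the reverse complement of the reverse primer's last k bases, so a perfect k-base overlap needs the forward primer's last k bases to equal them.
Comparing (forward last k vs required): k=1: G vs C ✗; k=2: CG vs CG ✓; k=3: TCG vs CGC ✗; k=4: ATCG vs CGCG ✗; k=5: AATCG vs CGCGT ✗; k=6: TAATCG vs CGCGTG ✗; k=7: ATAATCG vs CGCGTGT ✗; k=8: TATAATCG vs CGCGTGTC ✗.
Only k = 2 is perfect, so the longest perfect 3' overlap is 2.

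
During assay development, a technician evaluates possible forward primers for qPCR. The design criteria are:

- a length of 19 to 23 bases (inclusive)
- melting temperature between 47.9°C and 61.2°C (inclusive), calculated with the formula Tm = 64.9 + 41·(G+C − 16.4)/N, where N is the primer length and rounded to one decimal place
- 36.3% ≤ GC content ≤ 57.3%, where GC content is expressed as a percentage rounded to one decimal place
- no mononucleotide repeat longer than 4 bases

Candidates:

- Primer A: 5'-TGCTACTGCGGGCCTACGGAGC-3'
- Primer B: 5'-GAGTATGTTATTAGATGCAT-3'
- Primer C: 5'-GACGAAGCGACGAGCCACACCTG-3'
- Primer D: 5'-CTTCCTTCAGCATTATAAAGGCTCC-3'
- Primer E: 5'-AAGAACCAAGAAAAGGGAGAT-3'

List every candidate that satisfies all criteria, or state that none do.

Primer A (22 nt, A=3 T=4 G=8 C=7): length 22 ✓; Tm = 64.9 + 41·(15 − 16.4)/22 = 62.3°C, outside 47.9–61.2°C ✗; GC 15/22 = 68.2%, outside 36.3–57.3% ✗; longest run = 3 ✓ — fails.
Primer B (20 nt, A=6 T=8 G=5 C=1): length 20 ✓; Tm = 64.9 + 41·(6 − 16.4)/20 = 43.6°C, outside 47.9–61.2°C ✗; GC 6/20 = 30.0%, outside 36.3–57.3% ✗; longest run = 2 ✓ — fails.
Primer C (23 nt, A=7 T=1 G=7 C=8): length 23 ✓; Tm = 64.9 + 41·(15 − 16.4)/23 = 62.4°C, outside 47.9–61.2°C ✗; GC 15/23 = 65.2%, outside 36.3–57.3% ✗; longest run = 2 ✓ — fails.
Primer D (25 nt, A=6 T=8 G=3 C=8): length 25, outside 19–23 ✗; Tm = 64.9 + 41·(11 − 16.4)/25 = 56.0°C ✓; GC 11/25 = 44.0% ✓; longest run = 3 ✓ — fails.
Primer E (21 nt, A=12 T=1 G=6 C=2): length 21 ✓; Tm = 64.9 + 41·(8 − 16.4)/21 = 48.5°C ✓; GC 8/21 = 38.1% ✓; longest run = 4 ✓ — passes.

Primer E only.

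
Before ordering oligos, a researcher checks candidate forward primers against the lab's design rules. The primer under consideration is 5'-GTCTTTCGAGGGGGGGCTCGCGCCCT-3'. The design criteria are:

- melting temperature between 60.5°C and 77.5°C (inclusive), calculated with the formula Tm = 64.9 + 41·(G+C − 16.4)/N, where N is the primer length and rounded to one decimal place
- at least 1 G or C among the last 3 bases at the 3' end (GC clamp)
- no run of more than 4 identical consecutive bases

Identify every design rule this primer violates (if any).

Fails: homopolymer run.

Base counts: A=1, T=6, G=11, C=8 (length 26).
Tm: Tm = 64.9 + 41·(19 − 16.4)/26 = 69.0°C ✓
GC clamp: 3' end CCT has 2 G/C ✓
homopolymer run: longest run = 7, exceeds 4 ✗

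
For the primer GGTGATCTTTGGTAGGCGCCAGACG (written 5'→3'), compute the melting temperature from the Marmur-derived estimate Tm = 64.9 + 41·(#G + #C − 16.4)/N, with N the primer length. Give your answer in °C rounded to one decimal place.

62.6°C

Base counts: A=4, T=6, G=10, C=5; G+C = 15, N = 25.
Tm = 64.9 + 41·(15 − 16.4)/25 = 64.9 + -57.40/25 = 62.6°C.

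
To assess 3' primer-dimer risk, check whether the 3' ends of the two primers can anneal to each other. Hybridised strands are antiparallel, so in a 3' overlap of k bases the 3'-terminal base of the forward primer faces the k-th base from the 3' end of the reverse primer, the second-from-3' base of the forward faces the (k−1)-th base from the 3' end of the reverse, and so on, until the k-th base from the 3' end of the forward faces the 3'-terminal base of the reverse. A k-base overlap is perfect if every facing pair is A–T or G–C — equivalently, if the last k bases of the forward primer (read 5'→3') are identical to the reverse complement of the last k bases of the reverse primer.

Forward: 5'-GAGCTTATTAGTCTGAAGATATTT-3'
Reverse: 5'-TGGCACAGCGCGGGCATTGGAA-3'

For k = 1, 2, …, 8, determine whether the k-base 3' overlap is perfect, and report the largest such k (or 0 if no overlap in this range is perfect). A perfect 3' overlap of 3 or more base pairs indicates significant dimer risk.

Longest perfect overlap: 2 complementary base pairs; below the dimer-risk threshold (threshold 3).

Last 8 bases (5'→3') — forward …AGATATTT, reverse …CATTGGAA.
Reverse complement of the reverse primer's last 8 bases: TTCCAATG; its first k bases are the reverse complement of the reverse primer's last k bases, so a perfect k-base overlap needs the forward primer's last k bases to equal them.
Comparing (forward last k vs required): k=1: T vs T ✓; k=2: TT vs TT ✓; k=3: TTT vs TTC ✗; k=4: ATTT vs TTCC ✗; k=5: TATTT vs TTCCA ✗; k=6: ATATTT vs TTCCAA ✗; k=7: GATATTT vs TTCCAAT ✗; k=8: AGATATTT vs TTCCAATG ✗.
Perfect overlaps at k = 1, 2; the largest is 2.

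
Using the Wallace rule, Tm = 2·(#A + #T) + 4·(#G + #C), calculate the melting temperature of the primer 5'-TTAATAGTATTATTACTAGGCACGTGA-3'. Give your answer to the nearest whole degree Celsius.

Base counts: A=9, T=10, G=5, C=3 (length 27).
Tm = 2·(9+10) + 4·(5+3) = 2·19 + 4·8 = 38 + 32 = 70°C.

70°C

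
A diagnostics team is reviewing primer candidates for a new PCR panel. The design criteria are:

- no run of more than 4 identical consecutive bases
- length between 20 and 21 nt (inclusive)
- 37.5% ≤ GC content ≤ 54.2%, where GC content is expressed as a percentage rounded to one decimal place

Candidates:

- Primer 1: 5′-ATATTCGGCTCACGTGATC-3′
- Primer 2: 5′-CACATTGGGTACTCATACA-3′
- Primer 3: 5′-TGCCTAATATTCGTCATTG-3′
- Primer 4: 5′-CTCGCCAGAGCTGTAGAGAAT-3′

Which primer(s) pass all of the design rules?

Primer 4 only.

Primer 1 (19 nt, A=4 T=6 G=4 C=5): longest run = 2 ✓; length 19, outside 20–21 ✗; GC 9/19 = 47.4% ✓ — fails.
Primer 2 (19 nt, A=6 T=5 G=3 C=5): longest run = 3 ✓; length 19, outside 20–21 ✗; GC 8/19 = 42.1% ✓ — fails.
Primer 3 (19 nt, A=4 T=8 G=3 C=4): longest run = 2 ✓; length 19, outside 20–21 ✗; GC 7/19 = 36.8%, outside 37.5–54.2% ✗ — fails.
Primer 4 (21 nt, A=6 T=4 G=6 C=5): longest run = 2 ✓; length 21 ✓; GC 11/21 = 52.4% ✓ — passes.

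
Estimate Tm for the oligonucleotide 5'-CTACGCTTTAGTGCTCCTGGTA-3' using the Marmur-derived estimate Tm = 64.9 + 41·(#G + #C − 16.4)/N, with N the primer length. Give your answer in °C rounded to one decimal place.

Base counts: A=3, T=8, G=5, C=6; G+C = 11, N = 22.
Tm = 64.9 + 41·(11 − 16.4)/22 = 64.9 + -221.40/22 = 54.8°C.

54.8°C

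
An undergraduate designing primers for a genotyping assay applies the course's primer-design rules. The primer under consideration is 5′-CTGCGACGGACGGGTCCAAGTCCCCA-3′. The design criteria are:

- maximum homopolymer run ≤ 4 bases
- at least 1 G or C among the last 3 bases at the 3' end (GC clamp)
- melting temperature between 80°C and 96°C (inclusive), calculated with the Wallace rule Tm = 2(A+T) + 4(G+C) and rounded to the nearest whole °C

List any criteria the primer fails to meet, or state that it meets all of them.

Meets all criteria.

Base counts: A=5, T=3, G=8, C=10 (length 26).
homopolymer run: longest run = 4 ✓
GC clamp: 3' end CCA has 2 G/C ✓
Tm: Tm = 2·8 + 4·18 = 88°C ✓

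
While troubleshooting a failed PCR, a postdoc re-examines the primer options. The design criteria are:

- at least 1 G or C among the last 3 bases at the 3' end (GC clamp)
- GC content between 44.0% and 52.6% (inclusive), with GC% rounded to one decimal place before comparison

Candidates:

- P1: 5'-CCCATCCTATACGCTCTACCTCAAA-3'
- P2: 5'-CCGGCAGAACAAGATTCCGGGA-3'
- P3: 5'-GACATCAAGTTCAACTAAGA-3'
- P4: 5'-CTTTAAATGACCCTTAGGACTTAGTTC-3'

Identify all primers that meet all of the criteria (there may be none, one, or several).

None of the candidates satisfy all criteria.

P1 (25 nt, A=7 T=6 G=1 C=11): 3' end AAA has 0 G/C, need ≥1 ✗; GC 12/25 = 48.0% ✓ — fails.
P2 (22 nt, A=7 T=2 G=7 C=6): 3' end GGA has 2 G/C ✓; GC 13/22 = 59.1%, outside 44.0–52.6% ✗ — fails.
P3 (20 nt, A=9 T=4 G=3 C=4): 3' end AGA has 1 G/C ✓; GC 7/20 = 35.0%, outside 44.0–52.6% ✗ — fails.
P4 (27 nt, A=7 T=10 G=4 C=6): 3' end TTC has 1 G/C ✓; GC 10/27 = 37.0%, outside 44.0–52.6% ✗ — fails.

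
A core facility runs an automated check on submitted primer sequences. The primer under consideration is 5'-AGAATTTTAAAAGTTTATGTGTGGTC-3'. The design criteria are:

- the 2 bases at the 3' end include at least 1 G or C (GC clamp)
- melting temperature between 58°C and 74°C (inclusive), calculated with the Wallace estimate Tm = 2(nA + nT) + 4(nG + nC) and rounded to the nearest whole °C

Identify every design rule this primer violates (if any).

Base counts: A=8, T=11, G=6, C=1 (length 26).
GC clamp: 3' end TC has 1 G/C ✓
Tm: Tm = 2·19 + 4·7 = 66°C ✓

Meets all criteria.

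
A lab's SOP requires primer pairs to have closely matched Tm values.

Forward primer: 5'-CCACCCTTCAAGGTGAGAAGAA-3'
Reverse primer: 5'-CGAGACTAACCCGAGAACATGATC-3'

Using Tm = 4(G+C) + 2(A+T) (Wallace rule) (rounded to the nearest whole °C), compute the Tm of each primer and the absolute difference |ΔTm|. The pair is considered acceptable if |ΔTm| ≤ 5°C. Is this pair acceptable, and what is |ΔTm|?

Forward: A=8 T=3 G=5 C=6 → Tm = 2·11 + 4·11 = 66°C.
Reverse: A=9 T=3 G=5 C=7 → Tm = 2·12 + 4·12 = 72°C.
|ΔTm| = |66 − 72| = 6°C, > 5°C.

|ΔTm| = 6°C; the pair is not acceptable.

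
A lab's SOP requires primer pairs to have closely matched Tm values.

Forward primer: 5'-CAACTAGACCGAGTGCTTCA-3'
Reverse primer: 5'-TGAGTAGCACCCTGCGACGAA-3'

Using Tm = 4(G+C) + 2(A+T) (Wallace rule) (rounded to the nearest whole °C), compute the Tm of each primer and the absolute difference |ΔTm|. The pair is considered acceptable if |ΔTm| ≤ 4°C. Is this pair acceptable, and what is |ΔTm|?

|ΔTm| = 6°C; the pair is not acceptable.

Forward: A=6 T=4 G=4 C=6 → Tm = 2·10 + 4·10 = 60°C.
Reverse: A=6 T=3 G=6 C=6 → Tm = 2·9 + 4·12 = 66°C.
|ΔTm| = |60 − 66| = 6°C, > 4°C.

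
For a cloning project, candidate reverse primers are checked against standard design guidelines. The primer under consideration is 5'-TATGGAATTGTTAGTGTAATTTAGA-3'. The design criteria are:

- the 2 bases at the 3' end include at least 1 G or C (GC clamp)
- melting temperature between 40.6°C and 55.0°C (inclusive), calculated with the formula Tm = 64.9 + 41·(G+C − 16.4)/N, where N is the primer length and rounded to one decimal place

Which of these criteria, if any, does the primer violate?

Meets all criteria.

Base counts: A=8, T=11, G=6, C=0 (length 25).
GC clamp: 3' end GA has 1 G/C ✓
Tm: Tm = 64.9 + 41·(6 − 16.4)/25 = 47.8°C ✓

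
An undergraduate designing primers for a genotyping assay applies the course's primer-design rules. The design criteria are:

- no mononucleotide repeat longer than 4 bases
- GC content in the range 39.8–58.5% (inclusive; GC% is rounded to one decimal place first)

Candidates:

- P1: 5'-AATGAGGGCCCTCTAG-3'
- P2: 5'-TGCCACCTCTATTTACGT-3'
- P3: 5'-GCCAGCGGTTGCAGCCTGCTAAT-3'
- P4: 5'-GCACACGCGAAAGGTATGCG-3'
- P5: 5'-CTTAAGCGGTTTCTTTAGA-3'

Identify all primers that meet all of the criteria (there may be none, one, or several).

P1 (16 nt, A=4 T=3 G=5 C=4): longest run = 3 ✓; GC 9/16 = 56.3% ✓ — passes.
P2 (18 nt, A=3 T=7 G=2 C=6): longest run = 3 ✓; GC 8/18 = 44.4% ✓ — passes.
P3 (23 nt, A=4 T=5 G=7 C=7): longest run = 2 ✓; GC 14/23 = 60.9%, outside 39.8–58.5% ✗ — fails.
P4 (20 nt, A=6 T=2 G=7 C=5): longest run = 3 ✓; GC 12/20 = 60.0%, outside 39.8–58.5% ✗ — fails.
P5 (19 nt, A=4 T=8 G=4 C=3): longest run = 3 ✓; GC 7/19 = 36.8%, outside 39.8–58.5% ✗ — fails.

P1 and P2.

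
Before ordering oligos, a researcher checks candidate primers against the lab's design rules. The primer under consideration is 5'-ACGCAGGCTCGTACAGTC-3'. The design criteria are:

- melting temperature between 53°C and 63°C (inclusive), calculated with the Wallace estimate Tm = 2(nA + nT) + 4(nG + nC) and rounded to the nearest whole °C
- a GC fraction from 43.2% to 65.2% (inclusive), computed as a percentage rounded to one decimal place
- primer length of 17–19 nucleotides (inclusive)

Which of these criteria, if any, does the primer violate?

Meets all criteria.

Base counts: A=4, T=3, G=5, C=6 (length 18).
Tm: Tm = 2·7 + 4·11 = 58°C ✓
GC content: GC 11/18 = 61.1% ✓
length: length 18 ✓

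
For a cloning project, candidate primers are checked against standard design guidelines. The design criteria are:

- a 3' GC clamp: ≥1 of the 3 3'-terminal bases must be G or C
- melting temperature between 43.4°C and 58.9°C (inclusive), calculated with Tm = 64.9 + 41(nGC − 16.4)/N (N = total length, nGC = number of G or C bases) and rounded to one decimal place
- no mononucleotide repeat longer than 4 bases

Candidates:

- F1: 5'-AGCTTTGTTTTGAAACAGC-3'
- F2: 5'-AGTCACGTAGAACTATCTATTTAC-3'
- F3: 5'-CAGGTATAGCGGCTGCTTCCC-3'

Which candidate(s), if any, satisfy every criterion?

F1, F2 and F3.

F1 (19 nt, A=5 T=7 G=4 C=3): 3' end AGC has 2 G/C ✓; Tm = 64.9 + 41·(7 − 16.4)/19 = 44.6°C ✓; longest run = 4 ✓ — passes.
F2 (24 nt, A=8 T=8 G=3 C=5): 3' end TAC has 1 G/C ✓; Tm = 64.9 + 41·(8 − 16.4)/24 = 50.6°C ✓; longest run = 3 ✓ — passes.
F3 (21 nt, A=3 T=5 G=6 C=7): 3' end CCC has 3 G/C ✓; Tm = 64.9 + 41·(13 − 16.4)/21 = 58.3°C ✓; longest run = 3 ✓ — passes.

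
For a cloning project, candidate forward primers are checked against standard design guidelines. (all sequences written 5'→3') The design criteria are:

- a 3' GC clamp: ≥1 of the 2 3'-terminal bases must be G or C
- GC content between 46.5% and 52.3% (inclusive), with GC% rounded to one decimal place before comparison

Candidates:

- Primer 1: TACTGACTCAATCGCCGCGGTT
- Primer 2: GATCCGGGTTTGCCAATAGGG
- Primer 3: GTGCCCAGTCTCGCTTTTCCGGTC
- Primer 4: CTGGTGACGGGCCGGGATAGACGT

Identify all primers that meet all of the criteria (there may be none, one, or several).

None of the candidates satisfy all criteria.

Primer 1 (22 nt, A=4 T=6 G=5 C=7): 3' end TT has 0 G/C, need ≥1 ✗; GC 12/22 = 54.5%, outside 46.5–52.3% ✗ — fails.
Primer 2 (21 nt, A=4 T=5 G=8 C=4): 3' end GG has 2 G/C ✓; GC 12/21 = 57.1%, outside 46.5–52.3% ✗ — fails.
Primer 3 (24 nt, A=1 T=8 G=6 C=9): 3' end TC has 1 G/C ✓; GC 15/24 = 62.5%, outside 46.5–52.3% ✗ — fails.
Primer 4 (24 nt, A=4 T=4 G=11 C=5): 3' end GT has 1 G/C ✓; GC 16/24 = 66.7%, outside 46.5–52.3% ✗ — fails.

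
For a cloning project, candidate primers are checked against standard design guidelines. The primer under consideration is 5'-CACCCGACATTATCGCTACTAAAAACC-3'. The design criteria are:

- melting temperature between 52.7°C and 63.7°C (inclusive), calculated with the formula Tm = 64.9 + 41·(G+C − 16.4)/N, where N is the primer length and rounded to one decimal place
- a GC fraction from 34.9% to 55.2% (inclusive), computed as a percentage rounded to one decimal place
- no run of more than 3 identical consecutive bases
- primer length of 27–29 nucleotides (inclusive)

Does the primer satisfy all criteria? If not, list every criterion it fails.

Fails: homopolymer run.

Base counts: A=10, T=5, G=2, C=10 (length 27).
Tm: Tm = 64.9 + 41·(12 − 16.4)/27 = 58.2°C ✓
GC content: GC 12/27 = 44.4% ✓
homopolymer run: longest run = 5, exceeds 3 ✗
length: length 27 ✓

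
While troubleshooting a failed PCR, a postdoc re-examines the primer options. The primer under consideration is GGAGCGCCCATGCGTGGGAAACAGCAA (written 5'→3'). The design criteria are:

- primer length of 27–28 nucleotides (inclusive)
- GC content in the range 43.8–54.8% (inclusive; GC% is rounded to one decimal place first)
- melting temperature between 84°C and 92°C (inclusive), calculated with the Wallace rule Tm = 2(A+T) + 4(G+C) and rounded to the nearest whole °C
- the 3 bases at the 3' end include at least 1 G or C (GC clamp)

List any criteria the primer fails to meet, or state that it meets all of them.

Fails: GC content.

Base counts: A=8, T=2, G=10, C=7 (length 27).
length: length 27 ✓
GC content: GC 17/27 = 63.0%, outside 43.8–54.8% ✗
Tm: Tm = 2·10 + 4·17 = 88°C ✓
GC clamp: 3' end CAA has 1 G/C ✓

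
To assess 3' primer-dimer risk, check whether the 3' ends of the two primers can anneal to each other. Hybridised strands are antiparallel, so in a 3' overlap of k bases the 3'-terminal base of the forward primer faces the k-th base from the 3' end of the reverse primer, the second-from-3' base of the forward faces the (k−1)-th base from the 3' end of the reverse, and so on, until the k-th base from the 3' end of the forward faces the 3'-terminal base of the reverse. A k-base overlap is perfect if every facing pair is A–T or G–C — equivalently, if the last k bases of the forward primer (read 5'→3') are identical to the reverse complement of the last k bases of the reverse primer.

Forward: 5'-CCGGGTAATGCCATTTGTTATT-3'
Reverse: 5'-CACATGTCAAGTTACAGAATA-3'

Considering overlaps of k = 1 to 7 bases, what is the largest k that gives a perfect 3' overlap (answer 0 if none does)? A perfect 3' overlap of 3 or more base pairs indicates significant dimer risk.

Last 7 bases (5'→3') — forward …TGTTATT, reverse …CAGAATA.
Reverse complement of the reverse primer's last 7 bases: TATTCTG; its first k bases are the reverse complement of the reverse primer's last k bases, so a perfect k-base overlap needs the forward primer's last k bases to equal them.
Comparing (forward last k vs required): k=1: T vs T ✓; k=2: TT vs TA ✗; k=3: ATT vs TAT ✗; k=4: TATT vs TATT ✓; k=5: TTATT vs TATTC ✗; k=6: GTTATT vs TATTCT ✗; k=7: TGTTATT vs TATTCTG ✗.
Perfect overlaps at k = 1, 4; the largest is 4.

Longest perfect overlap: 4 complementary base pairs; significant dimer risk (threshold 3).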